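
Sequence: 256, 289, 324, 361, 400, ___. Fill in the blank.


Pattern: perfect squares: n²
Terms: 256, 289, 324, 361, 400
Next term = 441

Next term = 441


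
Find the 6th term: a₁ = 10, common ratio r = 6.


aₙ = a₁·r^(n-1)
= 10×6^5
= 10×7776
= 77760

a_6 = 77760


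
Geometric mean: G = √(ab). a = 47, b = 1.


GM = √(47×1) = √47 = 6.8557

GM = 6.8557


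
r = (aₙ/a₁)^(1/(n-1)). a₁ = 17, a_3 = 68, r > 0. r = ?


r^(n-1) = aₙ/a₁
r^2 = 68/17 = 4
r = 4^(1/2)
= ±2; taking r > 0 gives r = 2

r = 2


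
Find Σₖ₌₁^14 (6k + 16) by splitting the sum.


Σ(6k+16) = 6·Σk + 16·n
= 6·105 + 16·14
= 630 + 224 = 854

Σ = 854


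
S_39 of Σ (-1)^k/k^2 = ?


S = -1 + 1/4 - 1/9 + 1/16 - 1/25 + 1/36 - 1/49 + 1/64 ± ...
= -0.8228
(Full series converges to -π²/12 ≈ -0.8225)

S_39 = -0.8228


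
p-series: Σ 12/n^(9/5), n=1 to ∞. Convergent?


p-series test: Σ c/n^p converges if p > 1, diverges if p ≤ 1 (constant c > 0 doesn't affect convergence).
p = 9/5
9/5 > 1 → CONVERGES

Converges (p = 9/5 > 1)


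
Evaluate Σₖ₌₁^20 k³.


n(n+1)/2 = 20×21/2 = 210
Σk³ = 210² = 44100

Σk³ = 44100


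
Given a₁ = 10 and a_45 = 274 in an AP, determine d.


d = (aₙ - a₁)/(n-1)
= (274 - 10)/(45-1)
= 264/44 = 6

d = 6


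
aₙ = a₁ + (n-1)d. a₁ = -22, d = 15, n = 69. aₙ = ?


aₙ = a₁ + (n-1)d
= -22 + (69-1)×15
= -22 + 1020
= 998

a_69 = 998


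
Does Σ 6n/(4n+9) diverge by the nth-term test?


lim(n→∞) 6n/(4n+9) = 6/4 = 3/2  (divide numerator and denominator by n)
lim aₙ = 3/2 ≠ 0 → series DIVERGES

Diverges (lim aₙ = 3/2 ≠ 0)


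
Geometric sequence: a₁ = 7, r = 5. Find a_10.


aₙ = a₁·r^(n-1)
= 7×5^9
= 7×1953125
= 13671875

a_10 = 13671875


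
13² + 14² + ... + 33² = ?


Σₖ₌13^33 k² = Σₖ₌₁^33 k² − Σₖ₌₁^12 k²
= 33·34·67/6 − 12·13·25/6
= 12529 − 650 = 11879

Σk² = 11879


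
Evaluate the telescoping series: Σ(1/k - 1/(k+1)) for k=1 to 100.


Telescoping: adjacent terms cancel.
= 1/1 - 1/101
= 1 - 1/101 = 100/101

Sum = 100/101


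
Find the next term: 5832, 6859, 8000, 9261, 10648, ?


Pattern: perfect cubes: n³
Terms: 5832, 6859, 8000, 9261, 10648
Next term = 12167

Next term = 12167


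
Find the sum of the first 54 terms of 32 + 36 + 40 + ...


aₙ = 32 + (54-1)×4 = 244
Sₙ = n(a₁+aₙ)/2 = 54×(32+244)/2
= 54×276/2 = 7452

S_54 = 7452


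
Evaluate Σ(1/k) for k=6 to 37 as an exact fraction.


Σₖ₌6^37 1/k = 1/6 + 1/7 + 1/8 + ... + 1/37
= 931735791926593/485721041551200
≈ 1.9183

Sum = 931735791926593/485721041551200 ≈ 1.9183


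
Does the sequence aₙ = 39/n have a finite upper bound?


a₁ = 39, a₂ = 39/2, a₃ = 39/3, ...
0 < aₙ ≤ 39 for all n ≥ 1
Lower bound: 0, Upper bound: 39
The sequence IS bounded

Bounded (0 < aₙ ≤ 39)


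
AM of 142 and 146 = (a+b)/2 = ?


AM = (142 + 146)/2 = 288/2 = 144

AM = 144


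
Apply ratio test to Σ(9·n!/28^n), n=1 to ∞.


aₙ = 9·n!/28^n
a_{n+1}/aₙ = (n+1)!/28^(n+1) × 28^n/n!  (constant 9 cancels)
= (n+1)/28
L = lim(n→∞) (n+1)/28 = ∞
L > 1 → series DIVERGES

Diverges (ratio test: L = ∞ > 1)


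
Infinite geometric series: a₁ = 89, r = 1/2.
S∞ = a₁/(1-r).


S∞ = a₁/(1-r) = 89/(1 - 1/2)
= 89/(1/2)
= 178

S∞ = 178


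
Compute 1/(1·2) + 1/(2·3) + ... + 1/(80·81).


1/(k(k+1)) = 1/k - 1/(k+1) (partial fractions)
Telescoping: Σ = 1 - 1/81 = 80/81

Sum = 80/81


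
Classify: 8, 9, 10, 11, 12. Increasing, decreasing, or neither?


Differences: 1, 1, 1, 1
All differences > 0 → strictly INCREASING

Monotonically increasing


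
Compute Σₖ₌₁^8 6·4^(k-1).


Sₙ = 6×(4^8 - 1)/(4 - 1)
= 6×(65536 - 1)/3
= 6×65535/3
= 131070

S_8 = 131070


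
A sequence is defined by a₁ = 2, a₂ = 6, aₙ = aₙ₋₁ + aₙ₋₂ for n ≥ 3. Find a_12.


Computing iteratively: 2, 6, 8, 14, 22, 36, 58, 94, 152, 246, 398, 644
a_12 = 644

a_12 = 644


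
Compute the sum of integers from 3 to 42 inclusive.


Σₖ₌3^42 k = Σₖ₌₁^42 k − Σₖ₌₁^2 k
= 42·43/2 − 2·3/2
= 903 − 3 = 900

Σk = 900


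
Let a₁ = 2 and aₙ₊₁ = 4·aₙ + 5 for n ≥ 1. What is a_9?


Computing step by step:
a_1 = 2
a_2 = 13
a_3 = 57
a_4 = 233
a_5 = 937
a_6 = 3753
a_7 = 15017
a_8 = 60073
a_9 = 240297


a_9 = 240297


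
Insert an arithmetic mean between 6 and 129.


AM = (6 + 129)/2 = 135/2 = 67.5

AM = 67.5


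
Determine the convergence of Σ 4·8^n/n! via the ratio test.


aₙ = 4·8^n/n!
a_{n+1}/aₙ = 8^(n+1)/(n+1)! × n!/8^n  (constant 4 cancels)
= 8/(n+1)
L = lim(n→∞) 8/(n+1) = 0
L < 1 → series CONVERGES

Converges (ratio test: L = 0 < 1)


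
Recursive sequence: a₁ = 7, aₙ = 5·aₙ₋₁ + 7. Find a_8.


Computing step by step:
a_1 = 7
a_2 = 42
a_3 = 217
a_4 = 1092
a_5 = 5467
a_6 = 27342
a_7 = 136717
a_8 = 683592


a_8 = 683592


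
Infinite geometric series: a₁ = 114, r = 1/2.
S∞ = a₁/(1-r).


S∞ = a₁/(1-r) = 114/(1 - 1/2)
= 114/(1/2)
= 228

S∞ = 228


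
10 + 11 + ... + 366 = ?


Σₖ₌10^366 k = Σₖ₌₁^366 k − Σₖ₌₁^9 k
= 366·367/2 − 9·10/2
= 67161 − 45 = 67116

Σk = 67116


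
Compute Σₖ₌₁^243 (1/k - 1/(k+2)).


Telescoping with gap 2: two head and two tail terms survive.
= (1 + 1/2) - (1/244 + 1/245)
= 3/2 - 1/244 - 1/245 = 89181/59780

Sum = 89181/59780


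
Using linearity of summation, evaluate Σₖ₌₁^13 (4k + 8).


Σ(4k+8) = 4·Σk + 8·n
= 4·91 + 8·13
= 364 + 104 = 468

Σ = 468


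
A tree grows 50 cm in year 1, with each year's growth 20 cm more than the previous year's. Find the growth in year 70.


aₙ = a₁ + (n-1)d
= 50 + (70-1)×20
= 50 + 1380
= 1430

a_70 = 1430


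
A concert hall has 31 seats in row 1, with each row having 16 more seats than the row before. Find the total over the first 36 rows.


aₙ = 31 + (36-1)×16 = 591
Sₙ = n(a₁+aₙ)/2 = 36×(31+591)/2
= 36×622/2 = 11196

S_36 = 11196


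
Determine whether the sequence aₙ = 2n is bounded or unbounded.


aₙ = 2n → as n→∞, aₙ→∞
No finite upper bound exists
The sequence is UNBOUNDED

Unbounded (aₙ → ∞ as n → ∞)


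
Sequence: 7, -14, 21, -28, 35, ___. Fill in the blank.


Pattern: alternating sign, magnitude arithmetic (d=7)
Terms: 7, -14, 21, -28, 35
Next term = -42

Next term = -42


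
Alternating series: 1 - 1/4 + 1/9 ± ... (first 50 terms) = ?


S = 1 - 1/4 + 1/9 - 1/16 + 1/25 - 1/36 + 1/49 - 1/64 ± ...
= 0.8223
(Full series converges to +π²/12 ≈ +0.8225)

S_50 = 0.8223


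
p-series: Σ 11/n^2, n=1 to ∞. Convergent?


p-series test: Σ c/n^p converges if p > 1, diverges if p ≤ 1 (constant c > 0 doesn't affect convergence).
p = 2
2 > 1 → CONVERGES

Converges (p = 2 > 1)


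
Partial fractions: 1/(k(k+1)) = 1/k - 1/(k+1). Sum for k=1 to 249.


1/(k(k+1)) = 1/k - 1/(k+1) (partial fractions)
Telescoping: Σ = 1 - 1/250 = 249/250

Sum = 249/250


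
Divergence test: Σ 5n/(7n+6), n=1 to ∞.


lim(n→∞) 5n/(7n+6) = 5/7 = 5/7  (divide numerator and denominator by n)
lim aₙ = 5/7 ≠ 0 → series DIVERGES

Diverges (lim aₙ = 5/7 ≠ 0)


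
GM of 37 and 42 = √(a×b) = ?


GM = √(37×42) = √1554 = 39.4208

GM = 39.4208


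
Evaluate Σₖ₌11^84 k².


Σₖ₌11^84 k² = Σₖ₌₁^84 k² − Σₖ₌₁^10 k²
= 84·85·169/6 − 10·11·21/6
= 201110 − 385 = 200725

Σk² = 200725


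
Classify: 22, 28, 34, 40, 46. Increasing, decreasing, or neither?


Differences: 6, 6, 6, 6
All differences > 0 → strictly INCREASING

Monotonically increasing


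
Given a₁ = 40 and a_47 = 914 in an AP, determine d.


d = (aₙ - a₁)/(n-1)
= (914 - 40)/(47-1)
= 874/46 = 19

d = 19


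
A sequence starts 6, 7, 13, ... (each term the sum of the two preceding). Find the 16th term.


Computing iteratively: 6, 7, 13, 20, 33, 53, 86, 139, 225, 364, 589, 953, ...
a_16 = 6532

a_16 = 6532


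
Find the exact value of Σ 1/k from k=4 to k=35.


Σₖ₌4^35 1/k = 1/4 + 1/5 + 1/6 + ... + 1/35
= 30370011182509/13127595717600
≈ 2.3134

Sum = 30370011182509/13127595717600 ≈ 2.3134


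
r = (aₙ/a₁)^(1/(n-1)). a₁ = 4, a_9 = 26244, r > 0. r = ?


r^(n-1) = aₙ/a₁
r^8 = 26244/4 = 6561
r = 6561^(1/8)
= ±3; taking r > 0 gives r = 3

r = 3


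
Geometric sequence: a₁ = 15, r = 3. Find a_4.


aₙ = a₁·r^(n-1)
= 15×3^3
= 15×27
= 405

a_4 = 405


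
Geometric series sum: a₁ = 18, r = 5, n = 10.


Sₙ = 18×(5^10 - 1)/(5 - 1)
= 18×(9765625 - 1)/4
= 18×9765624/4
= 43945308

S_10 = 43945308


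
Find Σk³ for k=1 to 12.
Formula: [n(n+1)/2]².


n(n+1)/2 = 12×13/2 = 78
Σk³ = 78² = 6084

Σk³ = 6084


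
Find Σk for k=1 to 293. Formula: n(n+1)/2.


n(n+1)/2 = 293×294/2 = 86142/2 = 43071

Σk = 43071


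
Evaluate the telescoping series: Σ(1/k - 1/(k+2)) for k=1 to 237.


Telescoping with gap 2: two head and two tail terms survive.
= (1 + 1/2) - (1/238 + 1/239)
= 3/2 - 1/238 - 1/239 = 42423/28441

Sum = 42423/28441


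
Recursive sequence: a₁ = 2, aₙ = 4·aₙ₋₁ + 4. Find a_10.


Computing step by step:
a_1 = 2
a_2 = 12
a_3 = 52
a_4 = 212
a_5 = 852
a_6 = 3412
a_7 = 13652
a_8 = 54612
a_9 = 218452
a_10 = 873812


a_10 = 873812


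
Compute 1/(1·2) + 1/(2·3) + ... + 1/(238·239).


1/(k(k+1)) = 1/k - 1/(k+1) (partial fractions)
Telescoping: Σ = 1 - 1/239 = 238/239

Sum = 238/239


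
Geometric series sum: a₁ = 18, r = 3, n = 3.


Sₙ = 18×(3^3 - 1)/(3 - 1)
= 18×(27 - 1)/2
= 18×26/2
= 234

S_3 = 234


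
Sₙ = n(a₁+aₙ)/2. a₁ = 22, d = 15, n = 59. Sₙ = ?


aₙ = 22 + (59-1)×15 = 892
Sₙ = n(a₁+aₙ)/2 = 59×(22+892)/2
= 59×914/2 = 26963

S_59 = 26963


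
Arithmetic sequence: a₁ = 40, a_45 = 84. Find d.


d = (aₙ - a₁)/(n-1)
= (84 - 40)/(45-1)
= 44/44 = 1

d = 1


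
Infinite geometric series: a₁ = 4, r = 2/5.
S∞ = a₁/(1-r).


S∞ = a₁/(1-r) = 4/(1 - 2/5)
= 4/(3/5)
= 20/3

S∞ = 20/3


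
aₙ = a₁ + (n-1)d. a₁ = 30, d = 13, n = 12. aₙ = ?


aₙ = a₁ + (n-1)d
= 30 + (12-1)×13
= 30 + 143
= 173

a_12 = 173


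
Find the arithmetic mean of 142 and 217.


AM = (142 + 217)/2 = 359/2 = 179.5

AM = 179.5


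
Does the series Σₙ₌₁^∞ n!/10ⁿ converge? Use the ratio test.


aₙ = n!/10^n
a_{n+1}/aₙ = (n+1)!/10^(n+1) × 10^n/n!
= (n+1)/10
L = lim(n→∞) (n+1)/10 = ∞
L > 1 → series DIVERGES

Diverges (ratio test: L = ∞ > 1)


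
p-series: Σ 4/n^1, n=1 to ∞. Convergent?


p-series test: Σ c/n^p converges if p > 1, diverges if p ≤ 1 (constant c > 0 doesn't affect convergence).
p = 1
1 ≤ 1 → DIVERGES

Diverges (p = 1 ≤ 1)


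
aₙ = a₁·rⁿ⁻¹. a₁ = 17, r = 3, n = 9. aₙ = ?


aₙ = a₁·r^(n-1)
= 17×3^8
= 17×6561
= 111537

a_9 = 111537


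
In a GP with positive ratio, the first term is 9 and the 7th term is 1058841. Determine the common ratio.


r^(n-1) = aₙ/a₁
r^6 = 1058841/9 = 117649
r = 117649^(1/6)
= ±7; taking r > 0 gives r = 7

r = 7


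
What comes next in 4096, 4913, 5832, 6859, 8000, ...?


Pattern: perfect cubes: n³
Terms: 4096, 4913, 5832, 6859, 8000
Next term = 9261

Next term = 9261


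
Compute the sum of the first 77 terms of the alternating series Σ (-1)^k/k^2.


S = -1 + 1/4 - 1/9 + 1/16 - 1/25 + 1/36 - 1/49 + 1/64 ± ...
= -0.8226
(Full series converges to -π²/12 ≈ -0.8225)

S_77 = -0.8226


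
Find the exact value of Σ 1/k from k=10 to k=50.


Σₖ₌10^50 1/k = 1/10 + 1/11 + 1/12 + ... + 1/50
= 5176139057077344436979/3099044504245996706400
≈ 1.6702

Sum = 5176139057077344436979/3099044504245996706400 ≈ 1.6702


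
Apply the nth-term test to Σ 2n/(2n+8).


lim(n→∞) 2n/(2n+8) = 2/2 = 1  (divide numerator and denominator by n)
lim aₙ = 1 ≠ 0 → series DIVERGES

Diverges (lim aₙ = 1 ≠ 0)


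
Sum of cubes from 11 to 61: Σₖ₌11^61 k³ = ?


Σₖ₌11^61 k³ = [61·62/2]² − [10·11/2]²
= 3575881 − 3025 = 3572856

Σk³ = 3572856


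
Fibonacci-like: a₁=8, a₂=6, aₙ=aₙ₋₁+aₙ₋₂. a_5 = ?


Computing iteratively: 8, 6, 14, 20, 34
a_5 = 34

a_5 = 34


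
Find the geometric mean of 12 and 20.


GM = √(12×20) = √240 = 15.4919

GM = 15.4919


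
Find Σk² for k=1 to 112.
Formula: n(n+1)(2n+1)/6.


n = 112
n(n+1)(2n+1)/6 = 112×113×225/6
= 2847600/6 = 474600

Σk² = 474600


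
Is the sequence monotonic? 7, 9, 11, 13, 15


Differences: 2, 2, 2, 2
All differences > 0 → strictly INCREASING

Monotonically increasing


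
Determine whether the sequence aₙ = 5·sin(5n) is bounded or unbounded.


For all n, -1 ≤ sin(5n) ≤ 1, so -5 ≤ 5·sin(5n) ≤ 5
Lower bound: -5, Upper bound: 5
The sequence IS bounded

Bounded (-5 ≤ aₙ ≤ 5)


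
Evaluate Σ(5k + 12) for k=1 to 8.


Σ(5k+12) = 5·Σk + 12·n
= 5·36 + 12·8
= 180 + 96 = 276

Σ = 276


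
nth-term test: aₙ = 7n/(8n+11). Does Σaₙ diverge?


lim(n→∞) 7n/(8n+11) = 7/8 = 7/8  (divide numerator and denominator by n)
lim aₙ = 7/8 ≠ 0 → series DIVERGES

Diverges (lim aₙ = 7/8 ≠ 0)


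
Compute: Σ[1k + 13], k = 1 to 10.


Σ(1k+13) = 1·Σk + 13·n
= 1·55 + 13·10
= 55 + 130 = 185

Σ = 185


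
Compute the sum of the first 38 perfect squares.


n = 38
n(n+1)(2n+1)/6 = 38×39×77/6
= 114114/6 = 19019

Σk² = 19019


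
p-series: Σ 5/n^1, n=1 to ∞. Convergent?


p-series test: Σ c/n^p converges if p > 1, diverges if p ≤ 1 (constant c > 0 doesn't affect convergence).
p = 1
1 ≤ 1 → DIVERGES

Diverges (p = 1 ≤ 1)


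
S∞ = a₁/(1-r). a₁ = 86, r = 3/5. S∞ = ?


S∞ = a₁/(1-r) = 86/(1 - 3/5)
= 86/(2/5)
= 215

S∞ = 215


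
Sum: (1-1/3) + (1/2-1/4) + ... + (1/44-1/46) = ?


Telescoping with gap 2: two head and two tail terms survive.
= (1 + 1/2) - (1/45 + 1/46)
= 3/2 - 1/45 - 1/46 = 1507/1035

Sum = 1507/1035


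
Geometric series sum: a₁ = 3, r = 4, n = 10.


Sₙ = 3×(4^10 - 1)/(4 - 1)
= 3×(1048576 - 1)/3
= 3×1048575/3
= 1048575

S_10 = 1048575


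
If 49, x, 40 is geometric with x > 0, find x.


GM = √(49×40) = √1960 = 44.2719

GM = 44.2719


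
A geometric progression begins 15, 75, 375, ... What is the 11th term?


aₙ = a₁·r^(n-1)
= 15×5^10
= 15×9765625
= 146484375

a_11 = 146484375


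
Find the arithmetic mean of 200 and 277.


AM = (200 + 277)/2 = 477/2 = 238.5

AM = 238.5


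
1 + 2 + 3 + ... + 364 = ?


n(n+1)/2 = 364×365/2 = 132860/2 = 66430

Σk = 66430


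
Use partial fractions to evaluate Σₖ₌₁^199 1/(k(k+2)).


1/(k(k+2)) = (1/2)·(1/k - 1/(k+2)) (partial fractions)
Telescoping: Σ = (1/2)·(1 + 1/2 - 1/200 - 1/201) = 59899/80400

Sum = 59899/80400


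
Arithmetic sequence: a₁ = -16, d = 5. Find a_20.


aₙ = a₁ + (n-1)d
= -16 + (20-1)×5
= -16 + 95
= 79

a_20 = 79


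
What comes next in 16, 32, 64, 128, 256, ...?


Pattern: powers of 2: 2ⁿ
Terms: 16, 32, 64, 128, 256
Next term = 512

Next term = 512


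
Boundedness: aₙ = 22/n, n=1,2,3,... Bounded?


a₁ = 22, a₂ = 22/2, a₃ = 22/3, ...
0 < aₙ ≤ 22 for all n ≥ 1
Lower bound: 0, Upper bound: 22
The sequence IS bounded

Bounded (0 < aₙ ≤ 22)


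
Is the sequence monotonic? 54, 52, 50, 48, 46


Differences: -2, -2, -2, -2
All differences < 0 → strictly DECREASING

Monotonically decreasing


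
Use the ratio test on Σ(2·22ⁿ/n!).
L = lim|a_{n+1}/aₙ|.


aₙ = 2·22^n/n!
a_{n+1}/aₙ = 22^(n+1)/(n+1)! × n!/22^n  (constant 2 cancels)
= 22/(n+1)
L = lim(n→∞) 22/(n+1) = 0
L < 1 → series CONVERGES

Converges (ratio test: L = 0 < 1)


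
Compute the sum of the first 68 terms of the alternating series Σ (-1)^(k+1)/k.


S = 1 - 1/2 + 1/3 - 1/4 + 1/5 - 1/6 + 1/7 - 1/8 ± ...
= 0.6858
(Full series converges to +ln(2) ≈ +0.6931)

S_68 = 0.6858


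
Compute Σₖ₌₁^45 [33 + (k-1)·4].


aₙ = 33 + (45-1)×4 = 209
Sₙ = n(a₁+aₙ)/2 = 45×(33+209)/2
= 45×242/2 = 5445

S_45 = 5445


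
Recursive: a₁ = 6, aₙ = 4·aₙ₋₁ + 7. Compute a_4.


Computing step by step:
a_1 = 6
a_2 = 31
a_3 = 131
a_4 = 531


a_4 = 531


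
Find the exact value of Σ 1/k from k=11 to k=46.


Σₖ₌11^46 1/k = 1/11 + 1/12 + 1/13 + ... + 1/46
= 14013700200836821609/9419588158802421600
≈ 1.4877

Sum = 14013700200836821609/9419588158802421600 ≈ 1.4877


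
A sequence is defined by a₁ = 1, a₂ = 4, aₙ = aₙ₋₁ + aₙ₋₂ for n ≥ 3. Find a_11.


Computing iteratively: 1, 4, 5, 9, 14, 23, 37, 60, 97, 157, 254
a_11 = 254

a_11 = 254


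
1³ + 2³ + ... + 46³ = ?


n(n+1)/2 = 46×47/2 = 1081
Σk³ = 1081² = 1168561

Σk³ = 1168561


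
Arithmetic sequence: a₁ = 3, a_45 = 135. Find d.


d = (aₙ - a₁)/(n-1)
= (135 - 3)/(45-1)
= 132/44 = 3

d = 3


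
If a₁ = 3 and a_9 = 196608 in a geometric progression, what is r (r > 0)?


r^(n-1) = aₙ/a₁
r^8 = 196608/3 = 65536
r = 65536^(1/8)
= ±4; taking r > 0 gives r = 4

r = 4


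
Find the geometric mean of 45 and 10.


GM = √(45×10) = √450 = 21.2132

GM = 21.2132


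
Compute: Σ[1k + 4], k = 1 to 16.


Σ(1k+4) = 1·Σk + 4·n
= 1·136 + 4·16
= 136 + 64 = 200

Σ = 200


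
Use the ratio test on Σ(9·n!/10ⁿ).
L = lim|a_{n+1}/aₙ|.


aₙ = 9·n!/10^n
a_{n+1}/aₙ = (n+1)!/10^(n+1) × 10^n/n!  (constant 9 cancels)
= (n+1)/10
L = lim(n→∞) (n+1)/10 = ∞
L > 1 → series DIVERGES

Diverges (ratio test: L = ∞ > 1)


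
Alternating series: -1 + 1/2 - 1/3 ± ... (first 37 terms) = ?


S = -1 + 1/2 - 1/3 + 1/4 - 1/5 + 1/6 - 1/7 + 1/8 ± ...
= -0.7065
(Full series converges to -ln(2) ≈ -0.6931)

S_37 = -0.7065


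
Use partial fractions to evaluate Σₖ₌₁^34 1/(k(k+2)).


1/(k(k+2)) = (1/2)·(1/k - 1/(k+2)) (partial fractions)
Telescoping: Σ = (1/2)·(1 + 1/2 - 1/35 - 1/36) = 1819/2520

Sum = 1819/2520


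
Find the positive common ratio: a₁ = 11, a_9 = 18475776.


r^(n-1) = aₙ/a₁
r^8 = 18475776/11 = 1679616
r = 1679616^(1/8)
= ±6; taking r > 0 gives r = 6

r = 6


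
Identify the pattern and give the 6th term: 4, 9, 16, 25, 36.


Pattern: perfect squares: n²
Terms: 4, 9, 16, 25, 36
Next term = 49

Next term = 49


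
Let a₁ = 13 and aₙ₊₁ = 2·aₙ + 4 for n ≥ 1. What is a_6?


Computing step by step:
a_1 = 13
a_2 = 30
a_3 = 64
a_4 = 132
a_5 = 268
a_6 = 540


a_6 = 540


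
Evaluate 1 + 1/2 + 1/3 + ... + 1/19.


H_19 = 1/1 + 1/2 + 1/3 + ... + 1/19
= 275295799/77597520
≈ 3.5477

H_19 = 275295799/77597520 ≈ 3.5477


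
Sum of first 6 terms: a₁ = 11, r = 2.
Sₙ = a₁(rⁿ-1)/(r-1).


Sₙ = 11×(2^6 - 1)/(2 - 1)
= 11×(64 - 1)/1
= 11×63/1
= 693

S_6 = 693


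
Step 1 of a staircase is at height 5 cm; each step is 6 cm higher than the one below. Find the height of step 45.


aₙ = a₁ + (n-1)d
= 5 + (45-1)×6
= 5 + 264
= 269

a_45 = 269


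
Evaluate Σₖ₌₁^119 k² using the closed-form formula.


n = 119
n(n+1)(2n+1)/6 = 119×120×239/6
= 3412920/6 = 568820

Σk² = 568820


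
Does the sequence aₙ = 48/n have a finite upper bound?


a₁ = 48, a₂ = 48/2, a₃ = 48/3, ...
0 < aₙ ≤ 48 for all n ≥ 1
Lower bound: 0, Upper bound: 48
The sequence IS bounded

Bounded (0 < aₙ ≤ 48)


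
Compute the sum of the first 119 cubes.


n(n+1)/2 = 119×120/2 = 7140
Σk³ = 7140² = 50979600

Σk³ = 50979600


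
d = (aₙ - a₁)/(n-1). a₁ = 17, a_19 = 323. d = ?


d = (aₙ - a₁)/(n-1)
= (323 - 17)/(19-1)
= 306/18 = 17

d = 17


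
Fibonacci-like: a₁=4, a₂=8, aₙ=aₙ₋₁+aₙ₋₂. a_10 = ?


Computing iteratively: 4, 8, 12, 20, 32, 52, 84, 136, 220, 356
a_10 = 356

a_10 = 356


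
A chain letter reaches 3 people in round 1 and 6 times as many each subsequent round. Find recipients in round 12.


aₙ = a₁·r^(n-1)
= 3×6^11
= 3×362797056
= 1088391168

a_12 = 1088391168


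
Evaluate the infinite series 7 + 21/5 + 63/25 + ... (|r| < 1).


S∞ = a₁/(1-r) = 7/(1 - 3/5)
= 7/(2/5)
= 35/2

S∞ = 35/2


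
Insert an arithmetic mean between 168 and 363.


AM = (168 + 363)/2 = 531/2 = 265.5

AM = 265.5


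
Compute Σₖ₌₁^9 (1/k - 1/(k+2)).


Telescoping with gap 2: two head and two tail terms survive.
= (1 + 1/2) - (1/10 + 1/11)
= 3/2 - 1/10 - 1/11 = 72/55

Sum = 72/55


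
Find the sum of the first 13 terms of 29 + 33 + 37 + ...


aₙ = 29 + (13-1)×4 = 77
Sₙ = n(a₁+aₙ)/2 = 13×(29+77)/2
= 13×106/2 = 689

S_13 = 689


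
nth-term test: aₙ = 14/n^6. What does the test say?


lim(n→∞) 14/n^6 = 0
lim aₙ = 0 → nth-term test is INCONCLUSIVE
(Need other tests; this is actually a convergent p-series with p=6 > 1)

Inconclusive (lim aₙ = 0; need another test)


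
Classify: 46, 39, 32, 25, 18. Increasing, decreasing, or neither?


Differences: -7, -7, -7, -7
All differences < 0 → strictly DECREASING

Monotonically decreasing


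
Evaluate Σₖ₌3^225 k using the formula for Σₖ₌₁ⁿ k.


Σₖ₌3^225 k = Σₖ₌₁^225 k − Σₖ₌₁^2 k
= 225·226/2 − 2·3/2
= 25425 − 3 = 25422

Σk = 25422


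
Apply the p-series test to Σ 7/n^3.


p-series test: Σ c/n^p converges if p > 1, diverges if p ≤ 1 (constant c > 0 doesn't affect convergence).
p = 3
3 > 1 → CONVERGES

Converges (p = 3 > 1)


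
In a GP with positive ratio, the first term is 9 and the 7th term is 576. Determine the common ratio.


r^(n-1) = aₙ/a₁
r^6 = 576/9 = 64
r = 64^(1/6)
= ±2; taking r > 0 gives r = 2

r = 2


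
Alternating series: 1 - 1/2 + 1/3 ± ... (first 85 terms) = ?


S = 1 - 1/2 + 1/3 - 1/4 + 1/5 - 1/6 + 1/7 - 1/8 ± ...
= 0.699
(Full series converges to +ln(2) ≈ +0.6931)

S_85 = 0.699


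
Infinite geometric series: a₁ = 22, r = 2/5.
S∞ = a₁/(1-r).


S∞ = a₁/(1-r) = 22/(1 - 2/5)
= 22/(3/5)
= 110/3

S∞ = 110/3


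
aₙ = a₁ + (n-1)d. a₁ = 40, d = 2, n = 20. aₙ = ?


aₙ = a₁ + (n-1)d
= 40 + (20-1)×2
= 40 + 38
= 78

a_20 = 78


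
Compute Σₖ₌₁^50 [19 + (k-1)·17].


aₙ = 19 + (50-1)×17 = 852
Sₙ = n(a₁+aₙ)/2 = 50×(19+852)/2
= 50×871/2 = 21775

S_50 = 21775


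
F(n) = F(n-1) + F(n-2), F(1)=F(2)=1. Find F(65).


Fibonacci sequence: 1, 1, 2, 3, 5, 8, 13, 21, 34, 55, 89, ...
F(65) = 17167680177565

F(65) = 17167680177565


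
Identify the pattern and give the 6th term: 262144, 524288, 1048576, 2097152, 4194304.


Pattern: powers of 2: 2ⁿ
Terms: 262144, 524288, 1048576, 2097152, 4194304
Next term = 8388608

Next term = 8388608


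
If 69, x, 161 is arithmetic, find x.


AM = (69 + 161)/2 = 230/2 = 115

AM = 115


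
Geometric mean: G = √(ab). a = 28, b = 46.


GM = √(28×46) = √1288 = 35.8887

GM = 35.8887


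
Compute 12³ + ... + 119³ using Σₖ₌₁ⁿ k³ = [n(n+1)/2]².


Σₖ₌12^119 k³ = [119·120/2]² − [11·12/2]²
= 50979600 − 4356 = 50975244

Σk³ = 50975244


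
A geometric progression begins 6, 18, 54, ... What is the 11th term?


aₙ = a₁·r^(n-1)
= 6×3^10
= 6×59049
= 354294

a_11 = 354294


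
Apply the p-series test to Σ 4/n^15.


p-series test: Σ c/n^p converges if p > 1, diverges if p ≤ 1 (constant c > 0 doesn't affect convergence).
p = 15
15 > 1 → CONVERGES

Converges (p = 15 > 1)


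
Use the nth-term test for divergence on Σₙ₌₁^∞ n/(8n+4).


lim(n→∞) n/(8n+4) = 1/8 = 1/8  (divide numerator and denominator by n)
lim aₙ = 1/8 ≠ 0 → series DIVERGES

Diverges (lim aₙ = 1/8 ≠ 0)


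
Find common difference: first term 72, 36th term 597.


d = (aₙ - a₁)/(n-1)
= (597 - 72)/(36-1)
= 525/35 = 15

d = 15


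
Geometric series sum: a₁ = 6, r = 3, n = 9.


Sₙ = 6×(3^9 - 1)/(3 - 1)
= 6×(19683 - 1)/2
= 6×19682/2
= 59046

S_9 = 59046


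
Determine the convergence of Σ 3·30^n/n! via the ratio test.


aₙ = 3·30^n/n!
a_{n+1}/aₙ = 30^(n+1)/(n+1)! × n!/30^n  (constant 3 cancels)
= 30/(n+1)
L = lim(n→∞) 30/(n+1) = 0
L < 1 → series CONVERGES

Converges (ratio test: L = 0 < 1)


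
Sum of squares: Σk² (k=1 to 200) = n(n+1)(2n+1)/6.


n = 200
n(n+1)(2n+1)/6 = 200×201×401/6
= 16120200/6 = 2686700

Σk² = 2686700


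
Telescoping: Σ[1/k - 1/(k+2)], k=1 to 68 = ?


Telescoping with gap 2: two head and two tail terms survive.
= (1 + 1/2) - (1/69 + 1/70)
= 3/2 - 1/69 - 1/70 = 3553/2415

Sum = 3553/2415


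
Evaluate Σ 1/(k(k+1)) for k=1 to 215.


1/(k(k+1)) = 1/k - 1/(k+1) (partial fractions)
Telescoping: Σ = 1 - 1/216 = 215/216

Sum = 215/216


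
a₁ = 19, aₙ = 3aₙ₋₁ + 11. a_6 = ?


Computing step by step:
a_1 = 19
a_2 = 68
a_3 = 215
a_4 = 656
a_5 = 1979
a_6 = 5948


a_6 = 5948


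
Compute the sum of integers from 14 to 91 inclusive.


Σₖ₌14^91 k = Σₖ₌₁^91 k − Σₖ₌₁^13 k
= 91·92/2 − 13·14/2
= 4186 − 91 = 4095

Σk = 4095


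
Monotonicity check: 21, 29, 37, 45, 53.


Differences: 8, 8, 8, 8
All differences > 0 → strictly INCREASING

Monotonically increasing


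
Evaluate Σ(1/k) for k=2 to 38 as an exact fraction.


Σₖ₌2^38 1/k = 1/2 + 1/3 + 1/4 + ... + 1/38
= 1567859927923033/485721041551200
≈ 3.2279

Sum = 1567859927923033/485721041551200 ≈ 3.2279


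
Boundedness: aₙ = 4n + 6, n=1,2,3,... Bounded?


aₙ = 4n + 6 → as n→∞, aₙ→∞
No finite upper bound exists
The sequence is UNBOUNDED

Unbounded (aₙ → ∞ as n → ∞)


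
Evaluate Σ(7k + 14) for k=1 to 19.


Σ(7k+14) = 7·Σk + 14·n
= 7·190 + 14·19
= 1330 + 266 = 1596

Σ = 1596


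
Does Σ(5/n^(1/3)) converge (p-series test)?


p-series test: Σ c/n^p converges if p > 1, diverges if p ≤ 1 (constant c > 0 doesn't affect convergence).
p = 1/3
1/3 ≤ 1 → DIVERGES

Diverges (p = 1/3 ≤ 1)


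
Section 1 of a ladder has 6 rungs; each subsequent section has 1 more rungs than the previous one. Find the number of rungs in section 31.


aₙ = a₁ + (n-1)d
= 6 + (31-1)×1
= 6 + 30
= 36

a_31 = 36


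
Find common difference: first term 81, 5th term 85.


d = (aₙ - a₁)/(n-1)
= (85 - 81)/(5-1)
= 4/4 = 1

d = 1


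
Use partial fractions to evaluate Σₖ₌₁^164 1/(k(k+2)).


1/(k(k+2)) = (1/2)·(1/k - 1/(k+2)) (partial fractions)
Telescoping: Σ = (1/2)·(1 + 1/2 - 1/165 - 1/166) = 20377/27390

Sum = 20377/27390


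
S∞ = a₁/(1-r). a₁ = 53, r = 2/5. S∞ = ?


S∞ = a₁/(1-r) = 53/(1 - 2/5)
= 53/(3/5)
= 265/3

S∞ = 265/3


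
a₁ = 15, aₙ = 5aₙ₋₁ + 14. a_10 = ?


Computing step by step:
a_1 = 15
a_2 = 89
a_3 = 459
a_4 = 2309
a_5 = 11559
a_6 = 57809
a_7 = 289059
a_8 = 1445309
a_9 = 7226559
a_10 = 36132809


a_10 = 36132809


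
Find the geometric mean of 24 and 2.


GM = √(24×2) = √48 = 6.9282

GM = 6.9282


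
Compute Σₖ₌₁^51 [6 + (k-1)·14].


aₙ = 6 + (51-1)×14 = 706
Sₙ = n(a₁+aₙ)/2 = 51×(6+706)/2
= 51×712/2 = 18156

S_51 = 18156


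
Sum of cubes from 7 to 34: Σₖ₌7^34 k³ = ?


Σₖ₌7^34 k³ = [34·35/2]² − [6·7/2]²
= 354025 − 441 = 353584

Σk³ = 353584


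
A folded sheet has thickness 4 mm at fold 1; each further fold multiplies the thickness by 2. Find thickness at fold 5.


aₙ = a₁·r^(n-1)
= 4×2^4
= 4×16
= 64

a_5 = 64


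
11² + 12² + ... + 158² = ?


Σₖ₌11^158 k² = Σₖ₌₁^158 k² − Σₖ₌₁^10 k²
= 158·159·317/6 − 10·11·21/6
= 1327279 − 385 = 1326894

Σk² = 1326894


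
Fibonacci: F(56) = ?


Fibonacci sequence: 1, 1, 2, 3, 5, 8, 13, 21, 34, 55, 89, ...
F(56) = 225851433717

F(56) = 225851433717


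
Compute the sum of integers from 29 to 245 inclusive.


Σₖ₌29^245 k = Σₖ₌₁^245 k − Σₖ₌₁^28 k
= 245·246/2 − 28·29/2
= 30135 − 406 = 29729

Σk = 29729


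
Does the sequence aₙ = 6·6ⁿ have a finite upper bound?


aₙ = 6·6ⁿ → as n→∞, aₙ→∞ (since base 6 > 1)
No finite upper bound exists
The sequence is UNBOUNDED

Unbounded (aₙ → ∞ as n → ∞)


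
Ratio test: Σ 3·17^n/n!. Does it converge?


aₙ = 3·17^n/n!
a_{n+1}/aₙ = 17^(n+1)/(n+1)! × n!/17^n  (constant 3 cancels)
= 17/(n+1)
L = lim(n→∞) 17/(n+1) = 0
L < 1 → series CONVERGES

Converges (ratio test: L = 0 < 1)


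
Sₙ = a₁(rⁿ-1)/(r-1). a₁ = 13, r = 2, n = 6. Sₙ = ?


Sₙ = 13×(2^6 - 1)/(2 - 1)
= 13×(64 - 1)/1
= 13×63/1
= 819

S_6 = 819


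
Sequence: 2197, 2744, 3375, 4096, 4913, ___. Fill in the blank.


Pattern: perfect cubes: n³
Terms: 2197, 2744, 3375, 4096, 4913
Next term = 5832

Next term = 5832


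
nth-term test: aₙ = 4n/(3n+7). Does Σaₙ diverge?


lim(n→∞) 4n/(3n+7) = 4/3 = 4/3  (divide numerator and denominator by n)
lim aₙ = 4/3 ≠ 0 → series DIVERGES

Diverges (lim aₙ = 4/3 ≠ 0)


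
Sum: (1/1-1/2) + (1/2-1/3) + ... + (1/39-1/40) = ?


Telescoping: adjacent terms cancel.
= 1/1 - 1/40
= 1 - 1/40 = 39/40

Sum = 39/40


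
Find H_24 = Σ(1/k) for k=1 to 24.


H_24 = 1/1 + 1/2 + 1/3 + ... + 1/24
= 1347822955/356948592
≈ 3.776

H_24 = 1347822955/356948592 ≈ 3.776


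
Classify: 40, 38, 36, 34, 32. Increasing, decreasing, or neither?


Differences: -2, -2, -2, -2
All differences < 0 → strictly DECREASING

Monotonically decreasing


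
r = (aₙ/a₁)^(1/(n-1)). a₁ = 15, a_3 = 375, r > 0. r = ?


r^(n-1) = aₙ/a₁
r^2 = 375/15 = 25
r = 25^(1/2)
= ±5; taking r > 0 gives r = 5

r = 5


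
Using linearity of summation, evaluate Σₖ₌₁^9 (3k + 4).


Σ(3k+4) = 3·Σk + 4·n
= 3·45 + 4·9
= 135 + 36 = 171

Σ = 171


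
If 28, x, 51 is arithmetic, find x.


AM = (28 + 51)/2 = 79/2 = 39.5

AM = 39.5


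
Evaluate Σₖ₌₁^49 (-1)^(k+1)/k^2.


S = 1 - 1/4 + 1/9 - 1/16 + 1/25 - 1/36 + 1/49 - 1/64 ± ...
= 0.8227
(Full series converges to +π²/12 ≈ +0.8225)

S_49 = 0.8227


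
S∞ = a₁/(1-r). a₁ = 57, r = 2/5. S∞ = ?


S∞ = a₁/(1-r) = 57/(1 - 2/5)
= 57/(3/5)
= 95

S∞ = 95


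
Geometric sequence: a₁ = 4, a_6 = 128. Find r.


r^(n-1) = aₙ/a₁
r^5 = 128/4 = 32
r = 32^(1/5)
= 2

r = 2


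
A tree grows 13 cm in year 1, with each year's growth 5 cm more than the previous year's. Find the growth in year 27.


aₙ = a₁ + (n-1)d
= 13 + (27-1)×5
= 13 + 130
= 143

a_27 = 143


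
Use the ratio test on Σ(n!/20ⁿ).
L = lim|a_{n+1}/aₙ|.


aₙ = n!/20^n
a_{n+1}/aₙ = (n+1)!/20^(n+1) × 20^n/n!
= (n+1)/20
L = lim(n→∞) (n+1)/20 = ∞
L > 1 → series DIVERGES

Diverges (ratio test: L = ∞ > 1)


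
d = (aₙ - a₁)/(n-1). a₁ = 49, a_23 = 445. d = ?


d = (aₙ - a₁)/(n-1)
= (445 - 49)/(23-1)
= 396/22 = 18

d = 18


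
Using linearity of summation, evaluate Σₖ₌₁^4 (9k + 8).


Σ(9k+8) = 9·Σk + 8·n
= 9·10 + 8·4
= 90 + 32 = 122

Σ = 122


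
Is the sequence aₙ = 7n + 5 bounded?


aₙ = 7n + 5 → as n→∞, aₙ→∞
No finite upper bound exists
The sequence is UNBOUNDED

Unbounded (aₙ → ∞ as n → ∞)


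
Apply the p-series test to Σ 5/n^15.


p-series test: Σ c/n^p converges if p > 1, diverges if p ≤ 1 (constant c > 0 doesn't affect convergence).
p = 15
15 > 1 → CONVERGES

Converges (p = 15 > 1)


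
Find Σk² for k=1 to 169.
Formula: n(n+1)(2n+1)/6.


n = 169
n(n+1)(2n+1)/6 = 169×170×339/6
= 9739470/6 = 1623245

Σk² = 1623245


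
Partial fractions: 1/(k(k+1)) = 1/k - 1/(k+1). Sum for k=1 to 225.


1/(k(k+1)) = 1/k - 1/(k+1) (partial fractions)
Telescoping: Σ = 1 - 1/226 = 225/226

Sum = 225/226


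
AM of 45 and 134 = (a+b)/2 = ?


AM = (45 + 134)/2 = 179/2 = 89.5

AM = 89.5


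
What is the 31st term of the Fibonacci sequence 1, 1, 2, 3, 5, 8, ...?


Fibonacci sequence: 1, 1, 2, 3, 5, 8, 13, 21, 34, 55, 89, ...
F(31) = 1346269

F(31) = 1346269


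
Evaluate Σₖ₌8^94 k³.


Σₖ₌8^94 k³ = [94·95/2]² − [7·8/2]²
= 19936225 − 784 = 19935441

Σk³ = 19935441


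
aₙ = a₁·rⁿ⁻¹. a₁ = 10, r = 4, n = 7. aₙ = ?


aₙ = a₁·r^(n-1)
= 10×4^6
= 10×4096
= 40960

a_7 = 40960


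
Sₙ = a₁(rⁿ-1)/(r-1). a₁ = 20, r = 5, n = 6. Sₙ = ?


Sₙ = 20×(5^6 - 1)/(5 - 1)
= 20×(15625 - 1)/4
= 20×15624/4
= 78120

S_6 = 78120


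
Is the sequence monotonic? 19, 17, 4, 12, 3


Differences: -2, -13, 8, -9
Difference at position 3 is +8 (> 0) but position 1 is -2 (< 0) — sequence both rises and falls
→ NOT monotonic

Not monotonic


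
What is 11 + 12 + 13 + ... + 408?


Σₖ₌11^408 k = Σₖ₌₁^408 k − Σₖ₌₁^10 k
= 408·409/2 − 10·11/2
= 83436 − 55 = 83381

Σk = 83381


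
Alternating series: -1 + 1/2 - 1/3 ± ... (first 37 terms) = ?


S = -1 + 1/2 - 1/3 + 1/4 - 1/5 + 1/6 - 1/7 + 1/8 ± ...
= -0.7065
(Full series converges to -ln(2) ≈ -0.6931)

S_37 = -0.7065


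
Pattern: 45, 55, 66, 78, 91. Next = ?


Pattern: triangular numbers: n(n+1)/2
Terms: 45, 55, 66, 78, 91
Next term = 105

Next term = 105


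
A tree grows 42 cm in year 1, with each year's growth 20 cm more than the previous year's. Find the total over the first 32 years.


aₙ = 42 + (32-1)×20 = 662
Sₙ = n(a₁+aₙ)/2 = 32×(42+662)/2
= 32×704/2 = 11264

S_32 = 11264


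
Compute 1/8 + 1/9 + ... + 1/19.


Σₖ₌8^19 1/k = 1/8 + 1/9 + 1/10 + ... + 1/19
= 14819303/15519504
≈ 0.9549

Sum = 14819303/15519504 ≈ 0.9549


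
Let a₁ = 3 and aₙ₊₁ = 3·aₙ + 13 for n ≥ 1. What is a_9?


Computing step by step:
a_1 = 3
a_2 = 22
a_3 = 79
a_4 = 250
a_5 = 763
a_6 = 2302
a_7 = 6919
a_8 = 20770
a_9 = 62323


a_9 = 62323


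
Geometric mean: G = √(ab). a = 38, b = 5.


GM = √(38×5) = √190 = 13.784

GM = 13.784


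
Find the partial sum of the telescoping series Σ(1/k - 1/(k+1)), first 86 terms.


Telescoping: adjacent terms cancel.
= 1/1 - 1/87
= 1 - 1/87 = 86/87

Sum = 86/87


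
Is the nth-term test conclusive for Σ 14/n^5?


lim(n→∞) 14/n^5 = 0
lim aₙ = 0 → nth-term test is INCONCLUSIVE
(Need other tests; this is actually a convergent p-series with p=5 > 1)

Inconclusive (lim aₙ = 0; need another test)


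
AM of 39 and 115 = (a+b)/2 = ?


AM = (39 + 115)/2 = 154/2 = 77

AM = 77


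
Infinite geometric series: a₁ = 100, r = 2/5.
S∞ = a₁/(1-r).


S∞ = a₁/(1-r) = 100/(1 - 2/5)
= 100/(3/5)
= 500/3

S∞ = 500/3


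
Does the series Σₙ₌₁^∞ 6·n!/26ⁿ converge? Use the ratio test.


aₙ = 6·n!/26^n
a_{n+1}/aₙ = (n+1)!/26^(n+1) × 26^n/n!  (constant 6 cancels)
= (n+1)/26
L = lim(n→∞) (n+1)/26 = ∞
L > 1 → series DIVERGES

Diverges (ratio test: L = ∞ > 1)


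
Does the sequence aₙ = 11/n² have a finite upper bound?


a₁ = 11, a₂ = 11/4, a₃ = 11/9, ...
0 < aₙ ≤ 11 for all n ≥ 1
The sequence IS bounded

Bounded (0 < aₙ ≤ 11)


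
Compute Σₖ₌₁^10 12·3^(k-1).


Sₙ = 12×(3^10 - 1)/(3 - 1)
= 12×(59049 - 1)/2
= 12×59048/2
= 354288

S_10 = 354288


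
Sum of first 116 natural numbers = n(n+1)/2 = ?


n(n+1)/2 = 116×117/2 = 13572/2 = 6786

Σk = 6786


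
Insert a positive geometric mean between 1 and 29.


GM = √(1×29) = √29 = 5.3852

GM = 5.3852


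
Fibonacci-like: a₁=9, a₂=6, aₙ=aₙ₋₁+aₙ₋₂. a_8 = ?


Computing iteratively: 9, 6, 15, 21, 36, 57, 93, 150
a_8 = 150

a_8 = 150


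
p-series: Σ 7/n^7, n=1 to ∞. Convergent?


p-series test: Σ c/n^p converges if p > 1, diverges if p ≤ 1 (constant c > 0 doesn't affect convergence).
p = 7
7 > 1 → CONVERGES

Converges (p = 7 > 1)


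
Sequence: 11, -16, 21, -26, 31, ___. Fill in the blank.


Pattern: alternating sign, magnitude arithmetic (d=5)
Terms: 11, -16, 21, -26, 31
Next term = -36

Next term = -36


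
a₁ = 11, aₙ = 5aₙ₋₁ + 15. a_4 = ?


Computing step by step:
a_1 = 11
a_2 = 70
a_3 = 365
a_4 = 1840


a_4 = 1840


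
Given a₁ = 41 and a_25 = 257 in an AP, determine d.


d = (aₙ - a₁)/(n-1)
= (257 - 41)/(25-1)
= 216/24 = 9

d = 9


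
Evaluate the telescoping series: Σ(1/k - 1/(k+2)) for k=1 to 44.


Telescoping with gap 2: two head and two tail terms survive.
= (1 + 1/2) - (1/45 + 1/46)
= 3/2 - 1/45 - 1/46 = 1507/1035

Sum = 1507/1035


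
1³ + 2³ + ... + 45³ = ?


n(n+1)/2 = 45×46/2 = 1035
Σk³ = 1035² = 1071225

Σk³ = 1071225


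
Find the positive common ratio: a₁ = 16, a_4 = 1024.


r^(n-1) = aₙ/a₁
r^3 = 1024/16 = 64
r = 64^(1/3)
= 4

r = 4


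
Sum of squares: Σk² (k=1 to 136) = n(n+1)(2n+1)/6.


n = 136
n(n+1)(2n+1)/6 = 136×137×273/6
= 5086536/6 = 847756

Σk² = 847756


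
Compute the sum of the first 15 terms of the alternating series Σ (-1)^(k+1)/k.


S = 1 - 1/2 + 1/3 - 1/4 + 1/5 - 1/6 + 1/7 - 1/8 ± ...
= 0.7254
(Full series converges to +ln(2) ≈ +0.6931)

S_15 = 0.7254


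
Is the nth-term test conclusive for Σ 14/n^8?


lim(n→∞) 14/n^8 = 0
lim aₙ = 0 → nth-term test is INCONCLUSIVE
(Need other tests; this is actually a convergent p-series with p=8 > 1)

Inconclusive (lim aₙ = 0; need another test)


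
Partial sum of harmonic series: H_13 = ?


H_13 = 1/1 + 1/2 + 1/3 + ... + 1/13
= 1145993/360360
≈ 3.1801

H_13 = 1145993/360360 ≈ 3.1801


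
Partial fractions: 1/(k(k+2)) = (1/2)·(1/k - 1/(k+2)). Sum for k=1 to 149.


1/(k(k+2)) = (1/2)·(1/k - 1/(k+2)) (partial fractions)
Telescoping: Σ = (1/2)·(1 + 1/2 - 1/150 - 1/151) = 16837/22650

Sum = 16837/22650


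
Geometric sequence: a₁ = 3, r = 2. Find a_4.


aₙ = a₁·r^(n-1)
= 3×2^3
= 3×8
= 24

a_4 = 24


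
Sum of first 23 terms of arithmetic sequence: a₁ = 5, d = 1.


aₙ = 5 + (23-1)×1 = 27
Sₙ = n(a₁+aₙ)/2 = 23×(5+27)/2
= 23×32/2 = 368

S_23 = 368


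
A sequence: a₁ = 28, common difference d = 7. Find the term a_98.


aₙ = a₁ + (n-1)d
= 28 + (98-1)×7
= 28 + 679
= 707

a_98 = 707


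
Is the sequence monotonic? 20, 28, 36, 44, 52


Differences: 8, 8, 8, 8
All differences > 0 → strictly INCREASING

Monotonically increasing


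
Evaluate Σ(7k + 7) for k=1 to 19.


Σ(7k+7) = 7·Σk + 7·n
= 7·190 + 7·19
= 1330 + 133 = 1463

Σ = 1463


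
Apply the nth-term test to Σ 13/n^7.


lim(n→∞) 13/n^7 = 0
lim aₙ = 0 → nth-term test is INCONCLUSIVE
(Need other tests; this is actually a convergent p-series with p=7 > 1)

Inconclusive (lim aₙ = 0; need another test)


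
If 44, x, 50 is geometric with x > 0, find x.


GM = √(44×50) = √2200 = 46.9042

GM = 46.9042


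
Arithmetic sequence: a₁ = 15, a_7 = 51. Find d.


d = (aₙ - a₁)/(n-1)
= (51 - 15)/(7-1)
= 36/6 = 6

d = 6


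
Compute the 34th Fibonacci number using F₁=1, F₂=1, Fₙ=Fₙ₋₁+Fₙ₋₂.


Fibonacci sequence: 1, 1, 2, 3, 5, 8, 13, 21, 34, 55, 89, ...
F(34) = 5702887

F(34) = 5702887


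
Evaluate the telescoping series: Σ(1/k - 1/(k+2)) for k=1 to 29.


Telescoping with gap 2: two head and two tail terms survive.
= (1 + 1/2) - (1/30 + 1/31)
= 3/2 - 1/30 - 1/31 = 667/465

Sum = 667/465


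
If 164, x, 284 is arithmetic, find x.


AM = (164 + 284)/2 = 448/2 = 224

AM = 224
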